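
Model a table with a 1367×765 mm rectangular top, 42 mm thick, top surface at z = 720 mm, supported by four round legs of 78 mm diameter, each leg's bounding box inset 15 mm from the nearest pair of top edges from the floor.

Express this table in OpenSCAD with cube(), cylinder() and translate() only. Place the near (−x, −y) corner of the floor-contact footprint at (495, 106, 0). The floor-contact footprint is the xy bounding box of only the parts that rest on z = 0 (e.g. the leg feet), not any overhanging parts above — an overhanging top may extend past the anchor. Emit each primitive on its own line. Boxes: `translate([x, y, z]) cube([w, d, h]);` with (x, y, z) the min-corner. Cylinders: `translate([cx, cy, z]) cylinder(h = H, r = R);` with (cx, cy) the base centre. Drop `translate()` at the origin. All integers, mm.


// leg_h = 720 - 42 = 678
translate([480, 91, 678]) cube([1367, 765, 42]);
translate([534, 145, 0]) cylinder(h = 678, r = 39);
translate([1793, 145, 0]) cylinder(h = 678, r = 39);
translate([534, 802, 0]) cylinder(h = 678, r = 39);
translate([1793, 802, 0]) cylinder(h = 678, r = 39);


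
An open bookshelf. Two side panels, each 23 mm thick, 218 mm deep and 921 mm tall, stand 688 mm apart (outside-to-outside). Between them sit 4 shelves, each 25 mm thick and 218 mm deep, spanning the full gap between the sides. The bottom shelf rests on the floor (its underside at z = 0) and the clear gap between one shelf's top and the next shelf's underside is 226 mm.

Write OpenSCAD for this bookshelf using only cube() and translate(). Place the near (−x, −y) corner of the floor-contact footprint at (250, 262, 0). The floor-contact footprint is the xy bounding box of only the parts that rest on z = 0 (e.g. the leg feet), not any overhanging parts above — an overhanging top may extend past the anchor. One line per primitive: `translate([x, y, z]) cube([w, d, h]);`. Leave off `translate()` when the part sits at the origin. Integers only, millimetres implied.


translate([250, 262, 0]) cube([23, 218, 921]);
translate([915, 262, 0]) cube([23, 218, 921]);
translate([273, 262, 0]) cube([642, 218, 25]);
translate([273, 262, 251]) cube([642, 218, 25]);
translate([273, 262, 502]) cube([642, 218, 25]);
translate([273, 262, 753]) cube([642, 218, 25]);


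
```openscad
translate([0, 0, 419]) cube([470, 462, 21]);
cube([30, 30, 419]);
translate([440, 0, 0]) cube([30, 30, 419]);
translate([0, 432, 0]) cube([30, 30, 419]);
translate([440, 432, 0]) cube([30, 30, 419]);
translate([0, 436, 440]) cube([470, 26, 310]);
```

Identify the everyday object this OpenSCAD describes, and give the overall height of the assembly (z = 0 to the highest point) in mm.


A chair. The overall height is 750 mm.

A slab on four corner posts with a tall panel at the back — a chair. The seat slab sits at z = 419 with thickness 21, and the 310 mm backrest starts at the seat top, so the overall height is 419 + 21 + 310 = 750 mm.


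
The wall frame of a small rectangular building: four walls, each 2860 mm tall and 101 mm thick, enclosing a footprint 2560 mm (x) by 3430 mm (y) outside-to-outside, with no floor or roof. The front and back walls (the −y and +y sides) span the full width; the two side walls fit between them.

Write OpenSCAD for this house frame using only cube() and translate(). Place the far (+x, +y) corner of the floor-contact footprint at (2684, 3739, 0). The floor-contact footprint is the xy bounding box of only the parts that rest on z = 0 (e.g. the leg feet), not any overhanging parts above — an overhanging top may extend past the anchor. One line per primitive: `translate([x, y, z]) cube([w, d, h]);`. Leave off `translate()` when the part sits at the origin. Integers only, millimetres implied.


translate([124, 309, 0]) cube([2560, 101, 2860]);
translate([124, 3638, 0]) cube([2560, 101, 2860]);
translate([124, 410, 0]) cube([101, 3228, 2860]);
translate([2583, 410, 0]) cube([101, 3228, 2860]);


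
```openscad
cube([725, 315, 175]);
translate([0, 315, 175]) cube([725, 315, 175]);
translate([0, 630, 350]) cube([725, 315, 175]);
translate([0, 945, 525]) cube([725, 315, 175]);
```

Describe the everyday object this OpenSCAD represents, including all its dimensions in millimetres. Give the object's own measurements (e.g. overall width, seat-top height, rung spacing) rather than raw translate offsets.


A straight staircase of 4 solid steps. Each step is 725 mm wide (x), 315 mm deep (y, the going) and 175 mm tall (the rise). The first step rests on the floor; each subsequent step sits one going further in +y and one rise higher in +z, directly behind and above the previous step with no overlap.


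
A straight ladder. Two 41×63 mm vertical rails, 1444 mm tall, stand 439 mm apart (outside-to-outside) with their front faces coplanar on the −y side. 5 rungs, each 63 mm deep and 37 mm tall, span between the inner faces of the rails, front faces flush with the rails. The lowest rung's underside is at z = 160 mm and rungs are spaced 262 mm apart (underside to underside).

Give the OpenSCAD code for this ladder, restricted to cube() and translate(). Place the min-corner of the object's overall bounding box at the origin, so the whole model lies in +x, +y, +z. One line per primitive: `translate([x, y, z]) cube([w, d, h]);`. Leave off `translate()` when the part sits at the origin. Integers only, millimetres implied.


cube([41, 63, 1444]);
translate([398, 0, 0]) cube([41, 63, 1444]);
translate([41, 0, 160]) cube([357, 63, 37]);
translate([41, 0, 422]) cube([357, 63, 37]);
translate([41, 0, 684]) cube([357, 63, 37]);
translate([41, 0, 946]) cube([357, 63, 37]);
translate([41, 0, 1208]) cube([357, 63, 37]);


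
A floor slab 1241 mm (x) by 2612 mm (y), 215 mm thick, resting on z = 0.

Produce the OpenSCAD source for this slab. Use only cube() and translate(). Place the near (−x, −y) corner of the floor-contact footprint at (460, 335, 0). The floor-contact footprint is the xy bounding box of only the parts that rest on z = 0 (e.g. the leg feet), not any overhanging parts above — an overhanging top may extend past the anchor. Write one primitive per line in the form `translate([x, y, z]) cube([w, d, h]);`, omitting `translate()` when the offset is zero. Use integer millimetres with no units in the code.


translate([460, 335, 0]) cube([1241, 2612, 215]);


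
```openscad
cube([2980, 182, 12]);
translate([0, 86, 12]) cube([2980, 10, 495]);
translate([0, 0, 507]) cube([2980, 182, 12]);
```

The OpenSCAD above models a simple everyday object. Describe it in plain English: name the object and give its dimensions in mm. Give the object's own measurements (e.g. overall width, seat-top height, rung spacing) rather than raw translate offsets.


An I-beam lying along x, 2980 mm long. Overall section height 519 mm. Two flanges 182 mm wide (y) and 12 mm thick, one on the floor and one at the top; a web 10 mm thick runs between them, centred on the flange width.


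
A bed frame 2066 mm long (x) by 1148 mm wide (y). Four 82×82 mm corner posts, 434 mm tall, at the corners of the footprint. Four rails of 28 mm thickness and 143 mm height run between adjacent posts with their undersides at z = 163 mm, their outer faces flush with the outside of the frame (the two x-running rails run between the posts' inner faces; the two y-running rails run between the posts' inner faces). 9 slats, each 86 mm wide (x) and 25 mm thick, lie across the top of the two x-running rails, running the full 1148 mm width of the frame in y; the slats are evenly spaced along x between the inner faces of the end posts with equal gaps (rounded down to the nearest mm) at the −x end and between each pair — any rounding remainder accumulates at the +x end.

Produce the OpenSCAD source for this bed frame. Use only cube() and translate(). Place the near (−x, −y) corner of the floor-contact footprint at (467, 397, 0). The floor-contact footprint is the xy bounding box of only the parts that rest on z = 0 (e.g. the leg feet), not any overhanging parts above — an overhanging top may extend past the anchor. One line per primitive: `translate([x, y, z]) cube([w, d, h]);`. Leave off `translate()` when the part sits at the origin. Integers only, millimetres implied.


// slat z = rail_z + rail_h = 163 + 143 = 306
// slat gap = ⌊(1902 − 9·86) / 10⌋ = 112
translate([467, 397, 0]) cube([82, 82, 434]);
translate([467, 1463, 0]) cube([82, 82, 434]);
translate([2451, 397, 0]) cube([82, 82, 434]);
translate([2451, 1463, 0]) cube([82, 82, 434]);
translate([549, 397, 163]) cube([1902, 28, 143]);
translate([549, 1517, 163]) cube([1902, 28, 143]);
translate([467, 479, 163]) cube([28, 984, 143]);
translate([2505, 479, 163]) cube([28, 984, 143]);
translate([661, 397, 306]) cube([86, 1148, 25]);
translate([859, 397, 306]) cube([86, 1148, 25]);
translate([1057, 397, 306]) cube([86, 1148, 25]);
translate([1255, 397, 306]) cube([86, 1148, 25]);
translate([1453, 397, 306]) cube([86, 1148, 25]);
translate([1651, 397, 306]) cube([86, 1148, 25]);
translate([1849, 397, 306]) cube([86, 1148, 25]);
translate([2047, 397, 306]) cube([86, 1148, 25]);
translate([2245, 397, 306]) cube([86, 1148, 25]);


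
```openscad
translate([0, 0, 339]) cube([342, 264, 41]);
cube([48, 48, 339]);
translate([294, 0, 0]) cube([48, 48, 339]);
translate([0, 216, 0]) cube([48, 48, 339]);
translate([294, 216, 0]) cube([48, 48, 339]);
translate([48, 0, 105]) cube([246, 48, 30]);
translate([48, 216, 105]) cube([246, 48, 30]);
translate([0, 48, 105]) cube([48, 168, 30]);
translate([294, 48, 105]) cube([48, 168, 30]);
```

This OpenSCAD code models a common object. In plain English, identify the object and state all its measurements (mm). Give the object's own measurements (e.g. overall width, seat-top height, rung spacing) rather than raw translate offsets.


A four-legged stool. The seat is a 342×264×41 mm slab whose top surface is at z = 380 mm; four square legs, each 48×48 mm in cross-section, run from the floor (z = 0) to the underside of the seat, each flush with a corner of the seat. Four stretchers, 48 mm wide and 30 mm tall, connect adjacent legs with their undersides at z = 105 mm, each running between the inner faces of the legs it joins and aligned with the legs' outer faces on the other axis.


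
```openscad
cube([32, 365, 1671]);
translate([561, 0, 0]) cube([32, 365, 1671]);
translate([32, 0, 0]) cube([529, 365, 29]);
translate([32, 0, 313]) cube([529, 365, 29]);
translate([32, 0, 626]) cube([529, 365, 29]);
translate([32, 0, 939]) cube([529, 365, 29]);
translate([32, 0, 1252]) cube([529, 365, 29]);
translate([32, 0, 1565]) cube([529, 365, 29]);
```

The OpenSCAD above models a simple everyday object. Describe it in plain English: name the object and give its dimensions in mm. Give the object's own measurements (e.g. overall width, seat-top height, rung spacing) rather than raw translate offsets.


An open bookshelf. Two side panels, each 32 mm thick, 365 mm deep and 1671 mm tall, stand 593 mm apart (outside-to-outside). Between them sit 6 shelves, each 29 mm thick and 365 mm deep, spanning the full gap between the sides. The bottom shelf rests on the floor (its underside at z = 0) and the clear gap between one shelf's top and the next shelf's underside is 284 mm.


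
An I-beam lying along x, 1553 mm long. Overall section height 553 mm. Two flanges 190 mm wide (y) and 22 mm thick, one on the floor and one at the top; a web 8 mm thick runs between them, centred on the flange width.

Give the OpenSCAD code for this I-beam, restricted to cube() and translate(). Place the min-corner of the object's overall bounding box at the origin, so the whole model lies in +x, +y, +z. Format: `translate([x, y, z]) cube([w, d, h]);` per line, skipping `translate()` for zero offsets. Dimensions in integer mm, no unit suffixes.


cube([1553, 190, 22]);
translate([0, 91, 22]) cube([1553, 8, 509]);
translate([0, 0, 531]) cube([1553, 190, 22]);


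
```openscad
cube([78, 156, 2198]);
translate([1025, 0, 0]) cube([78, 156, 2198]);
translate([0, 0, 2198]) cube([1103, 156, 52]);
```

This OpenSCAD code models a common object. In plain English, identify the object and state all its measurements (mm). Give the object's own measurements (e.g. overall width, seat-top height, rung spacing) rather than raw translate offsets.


A door frame. The clear opening is 947 mm wide and 2198 mm high. Two 78 mm wide jambs, 156 mm deep, stand either side of the opening from the floor to the top of the opening. A 52 mm thick head sits across the top of both jambs, spanning the full outside width of the frame.


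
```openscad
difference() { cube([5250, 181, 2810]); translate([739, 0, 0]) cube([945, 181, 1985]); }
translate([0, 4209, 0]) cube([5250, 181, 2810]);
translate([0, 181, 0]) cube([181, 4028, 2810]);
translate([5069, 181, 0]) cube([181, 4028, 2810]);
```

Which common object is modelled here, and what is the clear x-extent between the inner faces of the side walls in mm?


A single room. The interior width is 4888 mm.

Four walls enclosing a rectangle with a door in the front wall — a room. Outside width 5250 minus two 181 mm walls gives 4888 mm.


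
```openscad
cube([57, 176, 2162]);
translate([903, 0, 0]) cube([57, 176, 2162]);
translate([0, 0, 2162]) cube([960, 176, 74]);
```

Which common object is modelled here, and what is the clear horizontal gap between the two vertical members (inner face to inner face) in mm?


A door frame. The clear opening width is 846 mm.

Two 2162 mm tall posts with a header on top — a door frame. The left jamb is 57 mm wide at x = 0; the right jamb starts at x = 903. The clear opening is 903 − 57 = 846 mm.


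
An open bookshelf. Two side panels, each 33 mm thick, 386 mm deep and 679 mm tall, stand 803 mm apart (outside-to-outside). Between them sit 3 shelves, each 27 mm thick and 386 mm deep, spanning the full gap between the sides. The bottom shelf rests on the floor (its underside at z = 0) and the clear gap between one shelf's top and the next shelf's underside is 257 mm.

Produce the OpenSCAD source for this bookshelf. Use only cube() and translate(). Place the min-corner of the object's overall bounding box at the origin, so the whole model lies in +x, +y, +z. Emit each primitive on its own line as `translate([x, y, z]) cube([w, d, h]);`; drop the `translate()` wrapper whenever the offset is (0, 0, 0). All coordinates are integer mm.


cube([33, 386, 679]);
translate([770, 0, 0]) cube([33, 386, 679]);
translate([33, 0, 0]) cube([737, 386, 27]);
translate([33, 0, 284]) cube([737, 386, 27]);
translate([33, 0, 568]) cube([737, 386, 27]);


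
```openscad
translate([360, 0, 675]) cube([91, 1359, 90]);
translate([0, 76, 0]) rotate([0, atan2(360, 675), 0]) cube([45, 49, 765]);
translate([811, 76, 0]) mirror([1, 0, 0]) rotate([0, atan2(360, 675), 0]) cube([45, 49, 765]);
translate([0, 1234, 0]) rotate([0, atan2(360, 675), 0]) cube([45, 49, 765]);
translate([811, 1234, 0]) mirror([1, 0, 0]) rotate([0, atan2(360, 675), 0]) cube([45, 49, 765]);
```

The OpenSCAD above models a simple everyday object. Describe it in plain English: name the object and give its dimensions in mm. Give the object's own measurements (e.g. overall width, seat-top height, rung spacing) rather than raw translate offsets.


A sawhorse. A 91×1359×90 mm beam (x, y, z) sits on two A-frame leg pairs. Each pair is two raked legs of 45×49 mm section (49 mm along y) splaying symmetrically in x. Each leg rises 675 mm vertically over 360 mm of horizontal reach and is 765 mm long along its own axis. Every leg's outer bottom edge rests on the floor and its outer top edge meets a bottom edge of the beam — the left legs (tilting toward +x) meet the beam's −x bottom edge, the right legs (their mirror images, tilting toward −x) meet its +x bottom edge — so the leg tops tuck under the beam, the beam's underside is 675 mm above the floor, and the feet are 811 mm apart outside-to-outside with the beam centred between them. The two leg pairs are set in 76 mm from either end of the beam.


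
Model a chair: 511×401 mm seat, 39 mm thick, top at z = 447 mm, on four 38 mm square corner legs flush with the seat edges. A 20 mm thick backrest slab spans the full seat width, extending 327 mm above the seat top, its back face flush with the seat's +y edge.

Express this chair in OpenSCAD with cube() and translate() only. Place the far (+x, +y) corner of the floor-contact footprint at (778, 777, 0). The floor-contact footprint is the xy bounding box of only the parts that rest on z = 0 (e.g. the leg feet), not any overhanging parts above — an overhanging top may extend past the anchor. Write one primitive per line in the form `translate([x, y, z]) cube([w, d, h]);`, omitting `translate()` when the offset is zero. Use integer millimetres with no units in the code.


translate([267, 376, 408]) cube([511, 401, 39]);
translate([267, 376, 0]) cube([38, 38, 408]);
translate([740, 376, 0]) cube([38, 38, 408]);
translate([267, 739, 0]) cube([38, 38, 408]);
translate([740, 739, 0]) cube([38, 38, 408]);
translate([267, 757, 447]) cube([511, 20, 327]);


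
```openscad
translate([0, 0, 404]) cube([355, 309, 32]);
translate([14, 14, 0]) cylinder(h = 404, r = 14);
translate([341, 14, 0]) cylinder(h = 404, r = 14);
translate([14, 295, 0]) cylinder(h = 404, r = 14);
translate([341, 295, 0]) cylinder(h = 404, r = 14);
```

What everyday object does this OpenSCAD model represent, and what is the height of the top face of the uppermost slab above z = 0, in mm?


A stool. The seat height is 436 mm.

A 355×309×32 slab at z = 404 on four corner cylinders — a stool. The seat top is 404 + 32 = 436 mm.


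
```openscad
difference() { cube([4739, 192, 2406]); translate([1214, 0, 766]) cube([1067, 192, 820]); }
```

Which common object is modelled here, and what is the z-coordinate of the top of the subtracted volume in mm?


A wall with a window opening. The window head height is 1586 mm.

A wall with a rectangular opening subtracted — a window. Sill at z = 766, opening 820 mm tall, so the head is at 766 + 820 = 1586 mm.


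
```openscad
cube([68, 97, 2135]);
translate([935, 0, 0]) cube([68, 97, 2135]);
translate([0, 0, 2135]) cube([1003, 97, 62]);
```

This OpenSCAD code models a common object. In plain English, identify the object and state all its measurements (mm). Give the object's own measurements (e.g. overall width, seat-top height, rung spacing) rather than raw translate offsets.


A door frame. The clear opening is 867 mm wide and 2135 mm high. Two 68 mm wide jambs, 97 mm deep, stand either side of the opening from the floor to the top of the opening. A 62 mm thick head sits across the top of both jambs, spanning the full outside width of the frame.


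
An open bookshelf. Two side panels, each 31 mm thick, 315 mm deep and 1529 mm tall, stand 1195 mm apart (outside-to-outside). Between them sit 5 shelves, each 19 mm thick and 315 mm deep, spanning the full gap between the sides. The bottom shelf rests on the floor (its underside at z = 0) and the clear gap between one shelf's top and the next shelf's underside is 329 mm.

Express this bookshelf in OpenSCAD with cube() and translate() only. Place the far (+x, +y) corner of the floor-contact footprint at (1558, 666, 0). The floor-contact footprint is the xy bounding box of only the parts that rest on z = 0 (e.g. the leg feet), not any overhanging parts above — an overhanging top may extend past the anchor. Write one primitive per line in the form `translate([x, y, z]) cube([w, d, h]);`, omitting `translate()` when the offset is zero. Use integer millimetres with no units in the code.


translate([363, 351, 0]) cube([31, 315, 1529]);
translate([1527, 351, 0]) cube([31, 315, 1529]);
translate([394, 351, 0]) cube([1133, 315, 19]);
translate([394, 351, 348]) cube([1133, 315, 19]);
translate([394, 351, 696]) cube([1133, 315, 19]);
translate([394, 351, 1044]) cube([1133, 315, 19]);
translate([394, 351, 1392]) cube([1133, 315, 19]);


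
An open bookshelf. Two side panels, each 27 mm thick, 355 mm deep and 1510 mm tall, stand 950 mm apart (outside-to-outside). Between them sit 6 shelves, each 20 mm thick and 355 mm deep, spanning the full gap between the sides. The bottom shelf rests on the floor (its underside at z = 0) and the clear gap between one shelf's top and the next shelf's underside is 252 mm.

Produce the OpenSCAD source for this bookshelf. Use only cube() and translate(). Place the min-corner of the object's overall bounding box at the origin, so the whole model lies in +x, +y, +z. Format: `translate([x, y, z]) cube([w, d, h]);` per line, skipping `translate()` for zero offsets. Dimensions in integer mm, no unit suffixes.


cube([27, 355, 1510]);
translate([923, 0, 0]) cube([27, 355, 1510]);
translate([27, 0, 0]) cube([896, 355, 20]);
translate([27, 0, 272]) cube([896, 355, 20]);
translate([27, 0, 544]) cube([896, 355, 20]);
translate([27, 0, 816]) cube([896, 355, 20]);
translate([27, 0, 1088]) cube([896, 355, 20]);
translate([27, 0, 1360]) cube([896, 355, 20]);


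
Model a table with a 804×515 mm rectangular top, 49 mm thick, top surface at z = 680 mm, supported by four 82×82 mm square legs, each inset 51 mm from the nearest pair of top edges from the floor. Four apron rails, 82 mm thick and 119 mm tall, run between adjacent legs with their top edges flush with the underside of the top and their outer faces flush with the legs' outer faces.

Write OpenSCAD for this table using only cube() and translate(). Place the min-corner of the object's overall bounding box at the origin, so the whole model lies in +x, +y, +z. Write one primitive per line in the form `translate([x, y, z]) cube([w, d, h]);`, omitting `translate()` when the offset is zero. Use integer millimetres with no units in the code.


translate([0, 0, 631]) cube([804, 515, 49]);
translate([51, 51, 0]) cube([82, 82, 631]);
translate([671, 51, 0]) cube([82, 82, 631]);
translate([51, 382, 0]) cube([82, 82, 631]);
translate([671, 382, 0]) cube([82, 82, 631]);
translate([133, 51, 512]) cube([538, 82, 119]);
translate([133, 382, 512]) cube([538, 82, 119]);
translate([51, 133, 512]) cube([82, 249, 119]);
translate([671, 133, 512]) cube([82, 249, 119]);


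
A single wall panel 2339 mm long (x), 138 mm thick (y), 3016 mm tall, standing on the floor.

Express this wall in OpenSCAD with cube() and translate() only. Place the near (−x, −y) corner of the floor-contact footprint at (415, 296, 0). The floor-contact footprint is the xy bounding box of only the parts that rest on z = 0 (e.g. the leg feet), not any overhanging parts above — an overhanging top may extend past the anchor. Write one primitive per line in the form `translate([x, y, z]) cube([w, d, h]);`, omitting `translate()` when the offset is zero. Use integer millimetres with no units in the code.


translate([415, 296, 0]) cube([2339, 138, 3016]);


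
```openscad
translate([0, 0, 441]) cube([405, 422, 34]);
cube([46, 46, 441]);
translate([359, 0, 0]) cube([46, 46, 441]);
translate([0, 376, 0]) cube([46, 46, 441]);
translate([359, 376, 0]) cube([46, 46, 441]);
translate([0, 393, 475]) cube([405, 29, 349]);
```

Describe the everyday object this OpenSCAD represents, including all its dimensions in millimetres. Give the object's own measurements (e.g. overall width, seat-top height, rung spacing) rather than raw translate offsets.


A chair. The seat is a 405×422×34 mm slab with its top at z = 475 mm, on four 46×46 mm corner legs (flush with the seat edges, standing on z = 0). A flat backrest 29 mm thick, 349 mm tall, spans the full seat width and rises from the seat top along its +y edge, rear face flush with the rear of the seat.


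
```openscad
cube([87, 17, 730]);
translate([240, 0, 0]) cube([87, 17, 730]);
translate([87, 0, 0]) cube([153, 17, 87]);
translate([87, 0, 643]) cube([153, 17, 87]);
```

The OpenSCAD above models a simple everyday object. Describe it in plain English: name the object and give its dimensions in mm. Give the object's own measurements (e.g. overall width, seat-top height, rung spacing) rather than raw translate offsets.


A rectangular picture frame lying in the x–z plane (depth along y). The opening is 153 mm wide (x) by 556 mm tall (z), surrounded by a border 87 mm wide on all four sides. The frame is 17 mm deep and is made of two full-height vertical stiles with two horizontal rails fitted between them.


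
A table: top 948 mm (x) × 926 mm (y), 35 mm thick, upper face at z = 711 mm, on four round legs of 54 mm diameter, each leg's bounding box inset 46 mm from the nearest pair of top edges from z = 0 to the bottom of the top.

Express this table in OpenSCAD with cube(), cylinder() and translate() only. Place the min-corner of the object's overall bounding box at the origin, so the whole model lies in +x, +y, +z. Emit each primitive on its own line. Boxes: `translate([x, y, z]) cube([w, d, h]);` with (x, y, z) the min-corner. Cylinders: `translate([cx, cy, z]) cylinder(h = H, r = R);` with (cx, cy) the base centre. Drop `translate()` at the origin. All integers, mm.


translate([0, 0, 676]) cube([948, 926, 35]);
translate([73, 73, 0]) cylinder(h = 676, r = 27);
translate([875, 73, 0]) cylinder(h = 676, r = 27);
translate([73, 853, 0]) cylinder(h = 676, r = 27);
translate([875, 853, 0]) cylinder(h = 676, r = 27);


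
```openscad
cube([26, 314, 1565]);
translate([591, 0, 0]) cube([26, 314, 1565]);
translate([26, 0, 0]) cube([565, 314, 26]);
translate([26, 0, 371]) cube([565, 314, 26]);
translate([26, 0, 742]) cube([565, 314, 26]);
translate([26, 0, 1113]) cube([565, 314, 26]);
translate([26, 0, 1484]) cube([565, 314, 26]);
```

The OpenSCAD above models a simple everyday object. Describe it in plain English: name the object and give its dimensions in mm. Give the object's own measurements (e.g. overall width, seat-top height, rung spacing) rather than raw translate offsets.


An open bookshelf. Two side panels, each 26 mm thick, 314 mm deep and 1565 mm tall, stand 617 mm apart (outside-to-outside). Between them sit 5 shelves, each 26 mm thick and 314 mm deep, spanning the full gap between the sides. The bottom shelf rests on the floor (its underside at z = 0) and the clear gap between one shelf's top and the next shelf's underside is 345 mm.


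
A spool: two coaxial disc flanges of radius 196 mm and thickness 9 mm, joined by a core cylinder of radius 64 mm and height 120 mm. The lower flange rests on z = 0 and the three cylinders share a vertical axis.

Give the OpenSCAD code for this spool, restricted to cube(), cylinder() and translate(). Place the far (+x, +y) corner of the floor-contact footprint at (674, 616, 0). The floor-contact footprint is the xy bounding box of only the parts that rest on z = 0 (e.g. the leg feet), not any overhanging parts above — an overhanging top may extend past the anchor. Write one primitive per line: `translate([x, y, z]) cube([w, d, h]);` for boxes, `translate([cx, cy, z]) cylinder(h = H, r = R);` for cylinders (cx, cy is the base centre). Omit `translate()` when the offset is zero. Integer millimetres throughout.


translate([478, 420, 0]) cylinder(h = 9, r = 196);
translate([478, 420, 9]) cylinder(h = 120, r = 64);
translate([478, 420, 129]) cylinder(h = 9, r = 196);


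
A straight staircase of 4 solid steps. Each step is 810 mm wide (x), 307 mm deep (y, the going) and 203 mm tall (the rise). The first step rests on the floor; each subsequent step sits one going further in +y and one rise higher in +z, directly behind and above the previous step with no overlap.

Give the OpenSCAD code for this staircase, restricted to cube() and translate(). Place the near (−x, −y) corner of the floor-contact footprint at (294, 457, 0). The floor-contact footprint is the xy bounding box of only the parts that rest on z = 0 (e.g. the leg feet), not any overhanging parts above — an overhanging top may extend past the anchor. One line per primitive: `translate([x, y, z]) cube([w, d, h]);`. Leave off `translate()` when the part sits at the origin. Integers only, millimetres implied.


translate([294, 457, 0]) cube([810, 307, 203]);
translate([294, 764, 203]) cube([810, 307, 203]);
translate([294, 1071, 406]) cube([810, 307, 203]);
translate([294, 1378, 609]) cube([810, 307, 203]);


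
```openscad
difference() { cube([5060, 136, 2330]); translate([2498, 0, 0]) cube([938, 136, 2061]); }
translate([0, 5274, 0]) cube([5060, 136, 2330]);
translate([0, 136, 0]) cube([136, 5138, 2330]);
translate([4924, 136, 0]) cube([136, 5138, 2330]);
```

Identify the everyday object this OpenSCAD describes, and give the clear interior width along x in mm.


A single room. The interior width is 4788 mm.

Four walls enclosing a rectangle with a door in the front wall — a room. Outside width 5060 minus two 136 mm walls gives 4788 mm.


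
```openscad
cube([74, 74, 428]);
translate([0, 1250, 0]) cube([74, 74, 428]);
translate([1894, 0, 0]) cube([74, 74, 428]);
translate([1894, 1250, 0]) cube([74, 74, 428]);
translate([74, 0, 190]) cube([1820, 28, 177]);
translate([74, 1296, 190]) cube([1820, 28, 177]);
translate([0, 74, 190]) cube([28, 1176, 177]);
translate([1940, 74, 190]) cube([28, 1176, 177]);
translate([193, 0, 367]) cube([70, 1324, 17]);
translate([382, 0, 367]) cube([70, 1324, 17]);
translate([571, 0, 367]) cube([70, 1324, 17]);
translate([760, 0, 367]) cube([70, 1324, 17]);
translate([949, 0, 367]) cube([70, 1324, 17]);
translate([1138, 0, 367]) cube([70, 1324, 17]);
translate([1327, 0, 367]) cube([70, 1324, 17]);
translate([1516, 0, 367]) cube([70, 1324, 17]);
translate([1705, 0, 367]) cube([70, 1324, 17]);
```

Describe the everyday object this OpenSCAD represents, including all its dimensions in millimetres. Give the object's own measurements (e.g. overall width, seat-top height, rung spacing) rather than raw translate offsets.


A bed frame 1968 mm long (x) by 1324 mm wide (y). Four 74×74 mm corner posts, 428 mm tall, at the corners of the footprint. Four rails of 28 mm thickness and 177 mm height run between adjacent posts with their undersides at z = 190 mm, their outer faces flush with the outside of the frame (the two x-running rails run between the posts' inner faces; the two y-running rails run between the posts' inner faces). 9 slats, each 70 mm wide (x) and 17 mm thick, lie across the top of the two x-running rails, running the full 1324 mm width of the frame in y; along x they sit between the end posts with a 119 mm gap after the −x posts and between neighbouring slats and before the +x posts.


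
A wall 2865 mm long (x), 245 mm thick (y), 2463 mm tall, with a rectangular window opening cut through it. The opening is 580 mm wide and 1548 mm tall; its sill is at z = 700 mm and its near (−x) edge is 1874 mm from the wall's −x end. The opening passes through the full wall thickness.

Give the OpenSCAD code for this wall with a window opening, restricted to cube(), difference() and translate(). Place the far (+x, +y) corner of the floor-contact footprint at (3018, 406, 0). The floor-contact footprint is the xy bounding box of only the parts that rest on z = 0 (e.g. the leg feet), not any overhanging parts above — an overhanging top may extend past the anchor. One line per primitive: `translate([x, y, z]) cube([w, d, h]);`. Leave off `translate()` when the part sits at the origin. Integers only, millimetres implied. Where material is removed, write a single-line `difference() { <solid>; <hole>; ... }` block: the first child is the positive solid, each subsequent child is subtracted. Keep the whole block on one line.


difference() { translate([153, 161, 0]) cube([2865, 245, 2463]); translate([2027, 161, 700]) cube([580, 245, 1548]); }


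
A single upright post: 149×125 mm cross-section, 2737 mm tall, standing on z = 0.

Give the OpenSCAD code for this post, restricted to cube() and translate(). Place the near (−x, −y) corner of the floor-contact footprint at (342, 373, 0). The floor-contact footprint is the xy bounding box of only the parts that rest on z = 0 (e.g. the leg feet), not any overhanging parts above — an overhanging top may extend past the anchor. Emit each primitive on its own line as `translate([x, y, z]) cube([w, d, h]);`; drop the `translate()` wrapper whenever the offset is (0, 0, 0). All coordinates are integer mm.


translate([342, 373, 0]) cube([149, 125, 2737]);


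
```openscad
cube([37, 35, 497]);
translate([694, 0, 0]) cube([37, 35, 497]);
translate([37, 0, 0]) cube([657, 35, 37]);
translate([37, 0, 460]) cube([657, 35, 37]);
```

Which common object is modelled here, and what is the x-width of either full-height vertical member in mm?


A picture frame. The border width is 37 mm.

Four thin pieces enclosing a rectangular opening — a picture frame. The two full-height stiles are 497 mm tall; the top rail sits at z = 460 and is 37 mm tall, so the border above the opening is 497 − 460 = 37 mm, matching the stile x-width.


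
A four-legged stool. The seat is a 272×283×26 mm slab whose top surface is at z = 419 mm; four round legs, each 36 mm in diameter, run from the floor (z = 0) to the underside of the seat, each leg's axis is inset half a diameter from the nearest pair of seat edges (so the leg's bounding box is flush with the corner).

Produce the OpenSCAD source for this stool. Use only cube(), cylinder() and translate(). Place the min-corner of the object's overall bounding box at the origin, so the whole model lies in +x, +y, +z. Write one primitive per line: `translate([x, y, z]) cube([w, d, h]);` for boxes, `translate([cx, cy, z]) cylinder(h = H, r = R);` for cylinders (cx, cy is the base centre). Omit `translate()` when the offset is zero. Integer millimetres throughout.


translate([0, 0, 393]) cube([272, 283, 26]);
translate([18, 18, 0]) cylinder(h = 393, r = 18);
translate([254, 18, 0]) cylinder(h = 393, r = 18);
translate([18, 265, 0]) cylinder(h = 393, r = 18);
translate([254, 265, 0]) cylinder(h = 393, r = 18);


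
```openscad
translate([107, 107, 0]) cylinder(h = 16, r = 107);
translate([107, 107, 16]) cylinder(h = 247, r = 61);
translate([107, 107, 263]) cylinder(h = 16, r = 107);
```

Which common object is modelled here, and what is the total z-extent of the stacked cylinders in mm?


A spool. The overall height is 279 mm.

Three coaxial cylinders, large–small–large — a spool. Two 16 mm flanges and a 247 mm core give 16 + 247 + 16 = 279 mm.


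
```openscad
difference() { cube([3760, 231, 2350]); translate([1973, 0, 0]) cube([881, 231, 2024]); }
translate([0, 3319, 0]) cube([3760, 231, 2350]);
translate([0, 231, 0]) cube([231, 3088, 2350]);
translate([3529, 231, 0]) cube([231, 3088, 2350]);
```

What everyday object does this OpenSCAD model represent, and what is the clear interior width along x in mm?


A single room. The interior width is 3298 mm.

Four walls enclosing a rectangle with a door in the front wall — a room. Outside width 3760 minus two 231 mm walls gives 3298 mm.


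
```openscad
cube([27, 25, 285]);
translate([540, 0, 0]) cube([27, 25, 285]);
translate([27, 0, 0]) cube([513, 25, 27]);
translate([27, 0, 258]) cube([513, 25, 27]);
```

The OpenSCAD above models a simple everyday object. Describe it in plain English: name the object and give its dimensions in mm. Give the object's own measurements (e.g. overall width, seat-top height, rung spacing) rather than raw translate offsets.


A rectangular picture frame lying in the x–z plane (depth along y). The opening is 513 mm wide (x) by 231 mm tall (z), surrounded by a border 27 mm wide on all four sides. The frame is 25 mm deep and is made of two full-height vertical stiles with two horizontal rails fitted between them.


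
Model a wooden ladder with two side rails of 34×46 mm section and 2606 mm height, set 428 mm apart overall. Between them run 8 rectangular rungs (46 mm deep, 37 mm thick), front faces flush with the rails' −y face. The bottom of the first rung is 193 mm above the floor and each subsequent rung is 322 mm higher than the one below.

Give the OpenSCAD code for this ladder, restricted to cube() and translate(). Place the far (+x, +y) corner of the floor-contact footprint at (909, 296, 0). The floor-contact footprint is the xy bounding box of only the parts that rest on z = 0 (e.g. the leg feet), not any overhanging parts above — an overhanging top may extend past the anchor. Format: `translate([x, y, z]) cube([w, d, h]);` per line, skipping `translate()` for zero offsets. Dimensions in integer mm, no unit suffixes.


translate([481, 250, 0]) cube([34, 46, 2606]);
translate([875, 250, 0]) cube([34, 46, 2606]);
translate([515, 250, 193]) cube([360, 46, 37]);
translate([515, 250, 515]) cube([360, 46, 37]);
translate([515, 250, 837]) cube([360, 46, 37]);
translate([515, 250, 1159]) cube([360, 46, 37]);
translate([515, 250, 1481]) cube([360, 46, 37]);
translate([515, 250, 1803]) cube([360, 46, 37]);
translate([515, 250, 2125]) cube([360, 46, 37]);
translate([515, 250, 2447]) cube([360, 46, 37]);


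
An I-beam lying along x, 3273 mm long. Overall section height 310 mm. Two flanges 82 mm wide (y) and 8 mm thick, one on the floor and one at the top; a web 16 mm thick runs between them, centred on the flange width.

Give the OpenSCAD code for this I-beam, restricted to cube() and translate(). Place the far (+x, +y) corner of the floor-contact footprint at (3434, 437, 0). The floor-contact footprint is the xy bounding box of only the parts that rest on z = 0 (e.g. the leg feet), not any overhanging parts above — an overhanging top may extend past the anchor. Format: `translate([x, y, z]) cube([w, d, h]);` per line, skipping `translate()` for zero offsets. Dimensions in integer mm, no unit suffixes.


translate([161, 355, 0]) cube([3273, 82, 8]);
translate([161, 388, 8]) cube([3273, 16, 294]);
translate([161, 355, 302]) cube([3273, 82, 8]);


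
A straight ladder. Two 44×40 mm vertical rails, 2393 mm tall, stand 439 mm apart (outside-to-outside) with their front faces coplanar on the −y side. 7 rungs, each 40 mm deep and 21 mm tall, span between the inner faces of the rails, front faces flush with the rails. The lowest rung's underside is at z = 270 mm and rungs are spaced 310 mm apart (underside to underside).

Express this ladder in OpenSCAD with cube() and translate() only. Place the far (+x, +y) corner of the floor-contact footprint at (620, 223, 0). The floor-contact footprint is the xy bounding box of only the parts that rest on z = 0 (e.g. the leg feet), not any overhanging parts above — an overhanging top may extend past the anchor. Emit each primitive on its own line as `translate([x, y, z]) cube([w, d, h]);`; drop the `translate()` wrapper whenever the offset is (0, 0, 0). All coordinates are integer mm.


translate([181, 183, 0]) cube([44, 40, 2393]);
translate([576, 183, 0]) cube([44, 40, 2393]);
translate([225, 183, 270]) cube([351, 40, 21]);
translate([225, 183, 580]) cube([351, 40, 21]);
translate([225, 183, 890]) cube([351, 40, 21]);
translate([225, 183, 1200]) cube([351, 40, 21]);
translate([225, 183, 1510]) cube([351, 40, 21]);
translate([225, 183, 1820]) cube([351, 40, 21]);
translate([225, 183, 2130]) cube([351, 40, 21]);


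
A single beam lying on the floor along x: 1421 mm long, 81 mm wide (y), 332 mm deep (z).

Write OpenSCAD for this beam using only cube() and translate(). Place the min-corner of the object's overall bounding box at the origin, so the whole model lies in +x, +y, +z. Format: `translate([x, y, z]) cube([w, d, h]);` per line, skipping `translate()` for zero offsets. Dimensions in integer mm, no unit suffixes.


cube([1421, 81, 332]);


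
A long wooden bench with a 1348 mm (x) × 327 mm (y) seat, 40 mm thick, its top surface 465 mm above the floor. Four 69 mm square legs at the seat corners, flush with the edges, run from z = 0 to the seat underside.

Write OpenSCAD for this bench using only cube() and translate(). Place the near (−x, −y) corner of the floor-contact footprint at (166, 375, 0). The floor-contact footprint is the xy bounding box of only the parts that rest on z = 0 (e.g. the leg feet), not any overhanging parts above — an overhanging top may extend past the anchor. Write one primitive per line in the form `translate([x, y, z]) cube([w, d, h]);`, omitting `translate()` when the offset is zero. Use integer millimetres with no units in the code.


translate([166, 375, 425]) cube([1348, 327, 40]);
translate([166, 375, 0]) cube([69, 69, 425]);
translate([166, 633, 0]) cube([69, 69, 425]);
translate([1445, 375, 0]) cube([69, 69, 425]);
translate([1445, 633, 0]) cube([69, 69, 425]);
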